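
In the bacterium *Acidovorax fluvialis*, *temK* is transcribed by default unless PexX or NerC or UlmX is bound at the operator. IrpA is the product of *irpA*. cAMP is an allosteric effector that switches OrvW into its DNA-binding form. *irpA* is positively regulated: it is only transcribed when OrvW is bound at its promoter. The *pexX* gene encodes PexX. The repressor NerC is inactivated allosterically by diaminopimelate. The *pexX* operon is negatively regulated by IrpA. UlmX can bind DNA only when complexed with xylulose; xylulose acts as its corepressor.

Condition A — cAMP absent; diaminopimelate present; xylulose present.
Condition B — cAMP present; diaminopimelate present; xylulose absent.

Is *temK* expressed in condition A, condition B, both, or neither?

B only

Condition A:
cAMP is absent, so OrvW is inactive.
Required activator OrvW is absent, so *irpA* is not transcribed.
So IrpA is not produced.
With no repressor bound, *pexX* is transcribed.
So PexX is produced and active.
Diaminopimelate is present, so NerC is inactive.
Xylulose is present, so UlmX is active.
With repressor PexX bound, *temK* is not transcribed.
→ *temK* is OFF in A.
Condition B:
cAMP is present, so OrvW is active.
No repressor is bound and OrvW is active, so *irpA* is transcribed.
So IrpA is produced and active.
With repressor IrpA bound, *pexX* is not transcribed.
So PexX is not produced.
Diaminopimelate is present, so NerC is inactive.
Xylulose is absent, so UlmX is inactive.
With no repressor bound, *temK* is transcribed.
→ *temK* is ON in B.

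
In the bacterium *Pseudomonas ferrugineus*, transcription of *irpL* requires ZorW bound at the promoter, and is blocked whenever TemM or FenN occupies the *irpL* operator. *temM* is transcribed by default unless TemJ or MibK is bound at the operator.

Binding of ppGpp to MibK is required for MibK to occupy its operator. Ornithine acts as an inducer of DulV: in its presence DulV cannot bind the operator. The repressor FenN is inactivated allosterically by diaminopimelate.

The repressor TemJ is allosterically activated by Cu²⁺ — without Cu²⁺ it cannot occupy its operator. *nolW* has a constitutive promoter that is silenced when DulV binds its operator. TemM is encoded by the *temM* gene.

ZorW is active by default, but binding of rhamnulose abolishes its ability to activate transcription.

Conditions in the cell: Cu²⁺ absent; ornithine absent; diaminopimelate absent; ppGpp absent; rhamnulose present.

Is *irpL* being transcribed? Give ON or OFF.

OFF

Cu²⁺ is absent, so TemJ is inactive.
ppGpp is absent, so MibK is inactive.
With no repressor bound, *temM* is transcribed.
So TemM is produced and active.
Rhamnulose is present, so ZorW is inactive.
Diaminopimelate is absent, so FenN is active.
With repressor TemM bound, *irpL* is not transcribed.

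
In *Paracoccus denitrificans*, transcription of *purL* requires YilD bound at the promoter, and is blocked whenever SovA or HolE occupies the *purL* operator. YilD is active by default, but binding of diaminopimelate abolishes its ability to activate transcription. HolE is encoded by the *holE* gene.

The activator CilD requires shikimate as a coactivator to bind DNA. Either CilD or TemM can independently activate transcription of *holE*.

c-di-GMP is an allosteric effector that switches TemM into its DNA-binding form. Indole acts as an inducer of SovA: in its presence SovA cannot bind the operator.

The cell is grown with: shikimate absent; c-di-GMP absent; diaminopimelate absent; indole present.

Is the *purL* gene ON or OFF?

Indole is present, so SovA is inactive.
Diaminopimelate is absent, so YilD is active.
Shikimate is absent, so CilD is inactive.
c-di-GMP is absent, so TemM is inactive.
No activator is available at the *holE* promoter, so *holE* is not transcribed.
So HolE is not produced.
No repressor is bound and YilD is active, so *purL* is transcribed.

ON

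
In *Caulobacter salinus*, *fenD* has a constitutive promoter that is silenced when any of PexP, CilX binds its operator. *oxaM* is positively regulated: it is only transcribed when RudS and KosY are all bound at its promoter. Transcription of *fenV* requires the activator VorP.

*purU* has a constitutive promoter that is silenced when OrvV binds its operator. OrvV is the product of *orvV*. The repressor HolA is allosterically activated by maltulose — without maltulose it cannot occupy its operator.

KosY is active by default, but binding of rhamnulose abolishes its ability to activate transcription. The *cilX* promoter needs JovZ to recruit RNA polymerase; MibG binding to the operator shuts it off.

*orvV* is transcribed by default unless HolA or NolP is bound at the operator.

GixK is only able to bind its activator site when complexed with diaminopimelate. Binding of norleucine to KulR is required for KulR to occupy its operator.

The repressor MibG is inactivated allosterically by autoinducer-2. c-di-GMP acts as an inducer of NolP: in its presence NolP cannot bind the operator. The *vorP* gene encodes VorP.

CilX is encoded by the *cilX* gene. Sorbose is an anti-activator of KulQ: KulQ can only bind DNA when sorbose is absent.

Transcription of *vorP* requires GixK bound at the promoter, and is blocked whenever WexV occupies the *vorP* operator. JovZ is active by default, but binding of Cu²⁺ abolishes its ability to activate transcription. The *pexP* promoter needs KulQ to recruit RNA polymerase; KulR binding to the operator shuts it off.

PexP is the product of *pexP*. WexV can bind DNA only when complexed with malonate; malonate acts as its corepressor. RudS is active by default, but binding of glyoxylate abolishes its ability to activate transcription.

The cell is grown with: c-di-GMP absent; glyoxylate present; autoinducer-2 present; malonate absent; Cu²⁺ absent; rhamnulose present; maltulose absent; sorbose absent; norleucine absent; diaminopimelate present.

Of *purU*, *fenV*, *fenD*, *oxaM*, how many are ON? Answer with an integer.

2

Maltulose is absent, so HolA is inactive.
c-di-GMP is absent, so NolP is active.
With repressor NolP bound, *orvV* is not transcribed.
So OrvV is not produced.
With no repressor bound, *purU* is transcribed.
→ *purU* is ON.
Diaminopimelate is present, so GixK is active.
Malonate is absent, so WexV is inactive.
No repressor is bound and GixK is active, so *vorP* is transcribed.
So VorP is produced and active.
No repressor is bound and VorP is active, so *fenV* is transcribed.
→ *fenV* is ON.
Sorbose is absent, so KulQ is active.
Norleucine is absent, so KulR is inactive.
No repressor is bound and KulQ is active, so *pexP* is transcribed.
So PexP is produced and active.
Cu²⁺ is absent, so JovZ is active.
Autoinducer-2 is present, so MibG is inactive.
No repressor is bound and JovZ is active, so *cilX* is transcribed.
So CilX is produced and active.
With repressor PexP bound, *fenD* is not transcribed.
→ *fenD* is OFF.
Glyoxylate is present, so RudS is inactive.
Rhamnulose is present, so KosY is inactive.
Required activator RudS is absent, so *oxaM* is not transcribed.
→ *oxaM* is OFF.
2 of the 4 genes are transcribed.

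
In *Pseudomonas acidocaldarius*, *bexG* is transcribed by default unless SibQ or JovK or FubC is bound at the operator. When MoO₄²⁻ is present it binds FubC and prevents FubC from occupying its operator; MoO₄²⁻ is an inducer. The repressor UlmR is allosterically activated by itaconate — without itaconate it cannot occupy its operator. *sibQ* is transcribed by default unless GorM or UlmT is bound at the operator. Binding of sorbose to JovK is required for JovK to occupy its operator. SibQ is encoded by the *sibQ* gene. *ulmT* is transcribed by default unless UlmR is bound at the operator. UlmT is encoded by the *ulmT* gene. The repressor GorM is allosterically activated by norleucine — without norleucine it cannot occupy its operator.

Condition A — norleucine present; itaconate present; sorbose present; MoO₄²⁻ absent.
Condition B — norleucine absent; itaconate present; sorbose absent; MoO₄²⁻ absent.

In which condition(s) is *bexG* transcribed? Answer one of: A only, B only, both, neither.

neither

Condition A:
Norleucine is present, so GorM is active.
Itaconate is present, so UlmR is active.
With repressor UlmR bound, *ulmT* is not transcribed.
So UlmT is not produced.
With repressor GorM bound, *sibQ* is not transcribed.
So SibQ is not produced.
Sorbose is present, so JovK is active.
MoO₄²⁻ is absent, so FubC is active.
With repressor JovK bound, *bexG* is not transcribed.
→ *bexG* is OFF in A.
Condition B:
Norleucine is absent, so GorM is inactive.
Itaconate is present, so UlmR is active.
With repressor UlmR bound, *ulmT* is not transcribed.
So UlmT is not produced.
With no repressor bound, *sibQ* is transcribed.
So SibQ is produced and active.
Sorbose is absent, so JovK is inactive.
MoO₄²⁻ is absent, so FubC is active.
With repressor SibQ bound, *bexG* is not transcribed.
→ *bexG* is OFF in B.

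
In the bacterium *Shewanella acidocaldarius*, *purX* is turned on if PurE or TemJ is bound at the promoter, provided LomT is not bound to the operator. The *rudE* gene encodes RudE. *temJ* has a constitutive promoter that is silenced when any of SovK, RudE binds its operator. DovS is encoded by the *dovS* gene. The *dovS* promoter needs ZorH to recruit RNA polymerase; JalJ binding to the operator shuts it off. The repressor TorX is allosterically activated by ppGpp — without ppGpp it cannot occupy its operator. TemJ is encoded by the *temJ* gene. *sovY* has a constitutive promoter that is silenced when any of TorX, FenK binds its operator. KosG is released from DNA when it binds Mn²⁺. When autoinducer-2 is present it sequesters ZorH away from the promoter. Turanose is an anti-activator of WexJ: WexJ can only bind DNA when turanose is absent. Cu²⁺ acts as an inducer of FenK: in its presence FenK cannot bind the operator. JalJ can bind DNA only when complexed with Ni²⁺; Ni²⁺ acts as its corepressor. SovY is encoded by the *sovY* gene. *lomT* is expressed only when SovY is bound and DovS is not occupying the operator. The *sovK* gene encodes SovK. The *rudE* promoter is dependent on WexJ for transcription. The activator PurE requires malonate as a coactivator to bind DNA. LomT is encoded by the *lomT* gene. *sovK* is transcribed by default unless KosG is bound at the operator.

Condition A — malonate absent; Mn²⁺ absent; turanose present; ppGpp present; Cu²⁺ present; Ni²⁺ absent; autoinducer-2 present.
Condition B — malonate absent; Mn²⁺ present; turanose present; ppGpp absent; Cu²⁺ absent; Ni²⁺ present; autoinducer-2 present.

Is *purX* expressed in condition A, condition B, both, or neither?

A only

Condition A:
Malonate is absent, so PurE is inactive.
Mn²⁺ is absent, so KosG is active.
With repressor KosG bound, *sovK* is not transcribed.
So SovK is not produced.
Turanose is present, so WexJ is inactive.
Required activator WexJ is absent, so *rudE* is not transcribed.
So RudE is not produced.
With no repressor bound, *temJ* is transcribed.
So TemJ is produced and active.
ppGpp is present, so TorX is active.
Cu²⁺ is present, so FenK is inactive.
With repressor TorX bound, *sovY* is not transcribed.
So SovY is not produced.
Ni²⁺ is absent, so JalJ is inactive.
Autoinducer-2 is present, so ZorH is inactive.
Required activator ZorH is absent, so *dovS* is not transcribed.
So DovS is not produced.
Required activator SovY is absent, so *lomT* is not transcribed.
So LomT is not produced.
Activator TemJ is present, so *purX* is transcribed.
→ *purX* is ON in A.
Condition B:
Malonate is absent, so PurE is inactive.
Mn²⁺ is present, so KosG is inactive.
With no repressor bound, *sovK* is transcribed.
So SovK is produced and active.
Turanose is present, so WexJ is inactive.
Required activator WexJ is absent, so *rudE* is not transcribed.
So RudE is not produced.
With repressor SovK bound, *temJ* is not transcribed.
So TemJ is not produced.
ppGpp is absent, so TorX is inactive.
Cu²⁺ is absent, so FenK is active.
With repressor FenK bound, *sovY* is not transcribed.
So SovY is not produced.
Ni²⁺ is present, so JalJ is active.
Autoinducer-2 is present, so ZorH is inactive.
With repressor JalJ bound, *dovS* is not transcribed.
So DovS is not produced.
Required activator SovY is absent, so *lomT* is not transcribed.
So LomT is not produced.
No activator is available at the *purX* promoter, so *purX* is not transcribed.
→ *purX* is OFF in B.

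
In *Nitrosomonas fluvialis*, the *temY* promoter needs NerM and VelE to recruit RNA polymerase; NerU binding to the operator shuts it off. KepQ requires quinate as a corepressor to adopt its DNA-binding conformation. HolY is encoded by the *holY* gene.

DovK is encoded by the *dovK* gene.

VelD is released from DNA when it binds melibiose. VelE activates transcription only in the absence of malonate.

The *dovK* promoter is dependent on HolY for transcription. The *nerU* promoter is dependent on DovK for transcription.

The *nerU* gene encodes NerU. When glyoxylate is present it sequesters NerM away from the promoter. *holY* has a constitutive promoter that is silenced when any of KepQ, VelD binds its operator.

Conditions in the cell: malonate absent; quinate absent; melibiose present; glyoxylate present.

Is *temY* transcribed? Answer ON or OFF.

OFF

Glyoxylate is present, so NerM is inactive.
Quinate is absent, so KepQ is inactive.
Melibiose is present, so VelD is inactive.
With no repressor bound, *holY* is transcribed.
So HolY is produced and active.
No repressor is bound and HolY is active, so *dovK* is transcribed.
So DovK is produced and active.
No repressor is bound and DovK is active, so *nerU* is transcribed.
So NerU is produced and active.
Malonate is absent, so VelE is active.
With repressor NerU bound, *temY* is not transcribed.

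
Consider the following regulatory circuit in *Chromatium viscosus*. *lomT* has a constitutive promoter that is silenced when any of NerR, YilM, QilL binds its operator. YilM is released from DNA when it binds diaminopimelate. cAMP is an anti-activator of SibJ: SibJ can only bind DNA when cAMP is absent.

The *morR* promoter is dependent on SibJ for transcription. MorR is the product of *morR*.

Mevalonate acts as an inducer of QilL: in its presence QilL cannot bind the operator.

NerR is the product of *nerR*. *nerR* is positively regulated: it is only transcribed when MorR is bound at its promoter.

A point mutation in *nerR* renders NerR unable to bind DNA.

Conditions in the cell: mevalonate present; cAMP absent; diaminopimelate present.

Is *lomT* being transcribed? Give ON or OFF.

NerR is non-functional in this strain, so it has no effect.
Diaminopimelate is present, so YilM is inactive.
Mevalonate is present, so QilL is inactive.
With no repressor bound, *lomT* is transcribed.

ON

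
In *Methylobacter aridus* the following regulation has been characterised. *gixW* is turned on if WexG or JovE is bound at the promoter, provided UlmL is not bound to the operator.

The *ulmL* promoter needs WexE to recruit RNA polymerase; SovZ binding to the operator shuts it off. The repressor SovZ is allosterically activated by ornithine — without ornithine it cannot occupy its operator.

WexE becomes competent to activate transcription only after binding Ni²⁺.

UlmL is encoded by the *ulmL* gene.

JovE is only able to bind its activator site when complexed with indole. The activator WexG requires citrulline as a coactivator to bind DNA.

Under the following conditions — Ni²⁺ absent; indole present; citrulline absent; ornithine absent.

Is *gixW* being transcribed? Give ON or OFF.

ON

Citrulline is absent, so WexG is inactive.
Indole is present, so JovE is active.
Ni²⁺ is absent, so WexE is inactive.
Ornithine is absent, so SovZ is inactive.
Required activator WexE is absent, so *ulmL* is not transcribed.
So UlmL is not produced.
Activator JovE is present, so *gixW* is transcribed.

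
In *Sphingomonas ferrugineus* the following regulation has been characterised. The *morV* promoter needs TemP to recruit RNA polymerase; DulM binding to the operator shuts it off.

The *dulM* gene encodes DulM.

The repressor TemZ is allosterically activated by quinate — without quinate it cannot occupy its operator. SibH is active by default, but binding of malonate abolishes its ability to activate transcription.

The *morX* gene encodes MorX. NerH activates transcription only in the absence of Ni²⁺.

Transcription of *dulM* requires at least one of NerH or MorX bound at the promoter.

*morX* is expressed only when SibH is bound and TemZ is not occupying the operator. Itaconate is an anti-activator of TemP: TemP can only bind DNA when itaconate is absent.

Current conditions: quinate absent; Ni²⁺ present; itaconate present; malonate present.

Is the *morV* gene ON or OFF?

Itaconate is present, so TemP is inactive.
Ni²⁺ is present, so NerH is inactive.
Malonate is present, so SibH is inactive.
Quinate is absent, so TemZ is inactive.
Required activator SibH is absent, so *morX* is not transcribed.
So MorX is not produced.
No activator is available at the *dulM* promoter, so *dulM* is not transcribed.
So DulM is not produced.
Required activator TemP is absent, so *morV* is not transcribed.

OFF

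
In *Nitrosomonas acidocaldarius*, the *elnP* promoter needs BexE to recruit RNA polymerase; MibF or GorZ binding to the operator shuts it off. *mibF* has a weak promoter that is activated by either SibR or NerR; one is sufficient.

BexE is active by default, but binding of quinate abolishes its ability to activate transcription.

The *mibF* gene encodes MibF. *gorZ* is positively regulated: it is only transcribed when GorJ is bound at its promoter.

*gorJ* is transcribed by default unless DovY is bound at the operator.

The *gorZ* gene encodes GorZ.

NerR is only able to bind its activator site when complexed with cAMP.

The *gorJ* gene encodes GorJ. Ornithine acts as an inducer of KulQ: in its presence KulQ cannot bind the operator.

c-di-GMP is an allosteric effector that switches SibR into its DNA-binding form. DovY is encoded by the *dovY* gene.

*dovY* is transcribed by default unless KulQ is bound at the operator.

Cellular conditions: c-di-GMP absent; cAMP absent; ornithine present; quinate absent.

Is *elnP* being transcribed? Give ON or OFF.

ON

c-di-GMP is absent, so SibR is inactive.
cAMP is absent, so NerR is inactive.
No activator is available at the *mibF* promoter, so *mibF* is not transcribed.
So MibF is not produced.
Quinate is absent, so BexE is active.
Ornithine is present, so KulQ is inactive.
With no repressor bound, *dovY* is transcribed.
So DovY is produced and active.
With repressor DovY bound, *gorJ* is not transcribed.
So GorJ is not produced.
Required activator GorJ is absent, so *gorZ* is not transcribed.
So GorZ is not produced.
No repressor is bound and BexE is active, so *elnP* is transcribed.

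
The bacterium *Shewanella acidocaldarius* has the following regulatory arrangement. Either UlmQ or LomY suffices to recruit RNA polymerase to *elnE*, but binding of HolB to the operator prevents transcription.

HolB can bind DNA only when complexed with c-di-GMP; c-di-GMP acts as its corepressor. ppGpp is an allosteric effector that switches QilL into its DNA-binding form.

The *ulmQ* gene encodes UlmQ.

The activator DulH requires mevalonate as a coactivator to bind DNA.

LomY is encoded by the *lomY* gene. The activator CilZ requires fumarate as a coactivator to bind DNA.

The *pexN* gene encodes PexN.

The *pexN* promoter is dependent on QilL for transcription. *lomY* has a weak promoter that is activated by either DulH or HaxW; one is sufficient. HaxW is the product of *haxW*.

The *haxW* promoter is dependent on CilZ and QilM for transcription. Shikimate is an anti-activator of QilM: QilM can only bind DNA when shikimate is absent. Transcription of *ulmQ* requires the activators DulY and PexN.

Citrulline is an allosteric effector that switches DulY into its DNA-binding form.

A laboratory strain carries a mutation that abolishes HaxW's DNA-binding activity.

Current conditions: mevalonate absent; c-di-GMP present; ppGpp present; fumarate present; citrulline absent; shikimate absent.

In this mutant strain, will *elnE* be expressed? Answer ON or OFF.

OFF

Citrulline is absent, so DulY is inactive.
ppGpp is present, so QilL is active.
No repressor is bound and QilL is active, so *pexN* is transcribed.
So PexN is produced and active.
Required activator DulY is absent, so *ulmQ* is not transcribed.
So UlmQ is not produced.
c-di-GMP is present, so HolB is active.
Mevalonate is absent, so DulH is inactive.
HaxW is non-functional in this strain, so it has no effect.
No activator is available at the *lomY* promoter, so *lomY* is not transcribed.
So LomY is not produced.
With repressor HolB bound, *elnE* is not transcribed.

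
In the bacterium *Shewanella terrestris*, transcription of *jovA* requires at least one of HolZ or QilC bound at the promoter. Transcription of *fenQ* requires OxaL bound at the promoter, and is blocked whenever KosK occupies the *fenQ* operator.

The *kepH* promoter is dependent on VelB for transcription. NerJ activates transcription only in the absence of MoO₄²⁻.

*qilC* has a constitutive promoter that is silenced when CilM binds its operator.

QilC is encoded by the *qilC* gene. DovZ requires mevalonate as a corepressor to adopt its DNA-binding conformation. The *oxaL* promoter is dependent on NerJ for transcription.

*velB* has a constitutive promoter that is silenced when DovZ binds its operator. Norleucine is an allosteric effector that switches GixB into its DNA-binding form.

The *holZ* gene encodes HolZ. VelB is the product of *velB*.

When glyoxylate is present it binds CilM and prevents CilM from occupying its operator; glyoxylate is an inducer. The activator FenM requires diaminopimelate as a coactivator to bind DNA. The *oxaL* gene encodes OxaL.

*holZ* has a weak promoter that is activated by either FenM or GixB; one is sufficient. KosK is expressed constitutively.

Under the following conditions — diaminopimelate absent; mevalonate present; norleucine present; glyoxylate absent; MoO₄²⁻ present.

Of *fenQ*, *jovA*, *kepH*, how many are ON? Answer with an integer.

KosK is produced constitutively and is active.
MoO₄²⁻ is present, so NerJ is inactive.
Required activator NerJ is absent, so *oxaL* is not transcribed.
So OxaL is not produced.
With repressor KosK bound, *fenQ* is not transcribed.
→ *fenQ* is OFF.
Diaminopimelate is absent, so FenM is inactive.
Norleucine is present, so GixB is active.
Activator GixB is present, so *holZ* is transcribed.
So HolZ is produced and active.
Glyoxylate is absent, so CilM is active.
With repressor CilM bound, *qilC* is not transcribed.
So QilC is not produced.
Activator HolZ is present, so *jovA* is transcribed.
→ *jovA* is ON.
Mevalonate is present, so DovZ is active.
With repressor DovZ bound, *velB* is not transcribed.
So VelB is not produced.
Required activator VelB is absent, so *kepH* is not transcribed.
→ *kepH* is OFF.
1 of the 3 genes is transcribed.

1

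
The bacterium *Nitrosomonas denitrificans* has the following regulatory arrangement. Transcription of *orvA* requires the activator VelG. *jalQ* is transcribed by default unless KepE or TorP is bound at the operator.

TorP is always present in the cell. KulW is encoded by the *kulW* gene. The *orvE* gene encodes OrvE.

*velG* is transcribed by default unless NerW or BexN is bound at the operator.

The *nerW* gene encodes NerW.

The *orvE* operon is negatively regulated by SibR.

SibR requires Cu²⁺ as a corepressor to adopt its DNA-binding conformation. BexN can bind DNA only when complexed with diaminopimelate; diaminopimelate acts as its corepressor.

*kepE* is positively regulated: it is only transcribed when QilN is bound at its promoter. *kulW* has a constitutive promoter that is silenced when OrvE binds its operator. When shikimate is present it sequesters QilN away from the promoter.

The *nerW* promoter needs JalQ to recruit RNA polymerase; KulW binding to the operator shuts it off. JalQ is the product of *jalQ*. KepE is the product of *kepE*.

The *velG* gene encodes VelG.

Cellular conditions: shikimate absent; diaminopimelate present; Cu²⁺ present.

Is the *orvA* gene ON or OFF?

Cu²⁺ is present, so SibR is active.
With repressor SibR bound, *orvE* is not transcribed.
So OrvE is not produced.
With no repressor bound, *kulW* is transcribed.
So KulW is produced and active.
Shikimate is absent, so QilN is active.
No repressor is bound and QilN is active, so *kepE* is transcribed.
So KepE is produced and active.
TorP is produced constitutively and is active.
With repressor KepE bound, *jalQ* is not transcribed.
So JalQ is not produced.
With repressor KulW bound, *nerW* is not transcribed.
So NerW is not produced.
Diaminopimelate is present, so BexN is active.
With repressor BexN bound, *velG* is not transcribed.
So VelG is not produced.
Required activator VelG is absent, so *orvA* is not transcribed.

OFF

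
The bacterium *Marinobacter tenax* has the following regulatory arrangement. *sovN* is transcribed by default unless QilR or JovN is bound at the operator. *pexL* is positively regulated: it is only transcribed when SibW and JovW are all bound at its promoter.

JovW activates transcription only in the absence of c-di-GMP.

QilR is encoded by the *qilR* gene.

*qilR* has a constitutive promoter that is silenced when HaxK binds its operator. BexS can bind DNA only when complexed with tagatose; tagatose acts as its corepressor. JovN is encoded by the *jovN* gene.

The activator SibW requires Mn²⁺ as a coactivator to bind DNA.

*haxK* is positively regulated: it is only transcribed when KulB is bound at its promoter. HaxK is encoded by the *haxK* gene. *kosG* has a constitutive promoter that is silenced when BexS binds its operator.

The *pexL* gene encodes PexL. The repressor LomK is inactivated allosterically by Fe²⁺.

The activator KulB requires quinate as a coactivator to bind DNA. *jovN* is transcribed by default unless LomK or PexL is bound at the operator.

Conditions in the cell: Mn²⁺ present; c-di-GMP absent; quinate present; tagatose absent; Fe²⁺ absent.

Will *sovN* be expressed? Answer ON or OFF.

Quinate is present, so KulB is active.
No repressor is bound and KulB is active, so *haxK* is transcribed.
So HaxK is produced and active.
With repressor HaxK bound, *qilR* is not transcribed.
So QilR is not produced.
Fe²⁺ is absent, so LomK is active.
Mn²⁺ is present, so SibW is active.
c-di-GMP is absent, so JovW is active.
No repressor is bound and SibW and JovW are active, so *pexL* is transcribed.
So PexL is produced and active.
With repressor LomK bound, *jovN* is not transcribed.
So JovN is not produced.
With no repressor bound, *sovN* is transcribed.

ON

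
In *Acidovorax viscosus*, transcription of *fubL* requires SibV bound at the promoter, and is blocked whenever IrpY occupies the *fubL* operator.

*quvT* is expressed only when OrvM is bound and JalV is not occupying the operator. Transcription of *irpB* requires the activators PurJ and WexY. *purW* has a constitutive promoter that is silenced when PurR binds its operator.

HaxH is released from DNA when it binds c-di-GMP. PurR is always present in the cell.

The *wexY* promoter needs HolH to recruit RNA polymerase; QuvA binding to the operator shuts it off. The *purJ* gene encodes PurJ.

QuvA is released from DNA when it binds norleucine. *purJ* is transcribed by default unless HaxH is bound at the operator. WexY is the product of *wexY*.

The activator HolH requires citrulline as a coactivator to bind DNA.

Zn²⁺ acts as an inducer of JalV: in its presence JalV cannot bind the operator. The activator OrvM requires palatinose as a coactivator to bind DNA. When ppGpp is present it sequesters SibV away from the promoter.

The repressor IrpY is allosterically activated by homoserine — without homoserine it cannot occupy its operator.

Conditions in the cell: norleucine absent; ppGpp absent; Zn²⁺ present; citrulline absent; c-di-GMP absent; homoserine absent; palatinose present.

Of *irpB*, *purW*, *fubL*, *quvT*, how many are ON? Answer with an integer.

c-di-GMP is absent, so HaxH is active.
With repressor HaxH bound, *purJ* is not transcribed.
So PurJ is not produced.
Norleucine is absent, so QuvA is active.
Citrulline is absent, so HolH is inactive.
With repressor QuvA bound, *wexY* is not transcribed.
So WexY is not produced.
Required activator PurJ is absent, so *irpB* is not transcribed.
→ *irpB* is OFF.
PurR is produced constitutively and is active.
With repressor PurR bound, *purW* is not transcribed.
→ *purW* is OFF.
Homoserine is absent, so IrpY is inactive.
ppGpp is absent, so SibV is active.
No repressor is bound and SibV is active, so *fubL* is transcribed.
→ *fubL* is ON.
Palatinose is present, so OrvM is active.
Zn²⁺ is present, so JalV is inactive.
No repressor is bound and OrvM is active, so *quvT* is transcribed.
→ *quvT* is ON.
2 of the 4 genes are transcribed.

2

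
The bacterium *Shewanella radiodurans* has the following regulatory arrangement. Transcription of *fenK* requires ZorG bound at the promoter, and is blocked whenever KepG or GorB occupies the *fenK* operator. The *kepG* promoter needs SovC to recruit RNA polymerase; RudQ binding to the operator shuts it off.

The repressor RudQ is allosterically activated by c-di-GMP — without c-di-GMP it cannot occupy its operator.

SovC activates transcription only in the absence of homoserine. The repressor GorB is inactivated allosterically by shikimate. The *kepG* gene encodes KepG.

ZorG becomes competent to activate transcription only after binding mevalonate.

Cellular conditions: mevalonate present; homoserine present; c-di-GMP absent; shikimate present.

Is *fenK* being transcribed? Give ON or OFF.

Homoserine is present, so SovC is inactive.
c-di-GMP is absent, so RudQ is inactive.
Required activator SovC is absent, so *kepG* is not transcribed.
So KepG is not produced.
Mevalonate is present, so ZorG is active.
Shikimate is present, so GorB is inactive.
No repressor is bound and ZorG is active, so *fenK* is transcribed.

ON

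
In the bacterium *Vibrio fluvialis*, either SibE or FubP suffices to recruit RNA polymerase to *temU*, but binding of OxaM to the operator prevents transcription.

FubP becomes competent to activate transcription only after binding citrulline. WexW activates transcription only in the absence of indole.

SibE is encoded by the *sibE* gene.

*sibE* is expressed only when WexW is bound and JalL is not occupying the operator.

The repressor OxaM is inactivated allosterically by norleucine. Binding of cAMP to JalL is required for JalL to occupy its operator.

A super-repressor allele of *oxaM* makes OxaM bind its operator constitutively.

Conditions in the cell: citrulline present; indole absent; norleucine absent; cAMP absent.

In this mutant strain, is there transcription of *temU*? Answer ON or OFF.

cAMP is absent, so JalL is inactive.
Indole is absent, so WexW is active.
No repressor is bound and WexW is active, so *sibE* is transcribed.
So SibE is produced and active.
OxaM is constitutively active in this strain.
Citrulline is present, so FubP is active.
With repressor OxaM bound, *temU* is not transcribed.

OFF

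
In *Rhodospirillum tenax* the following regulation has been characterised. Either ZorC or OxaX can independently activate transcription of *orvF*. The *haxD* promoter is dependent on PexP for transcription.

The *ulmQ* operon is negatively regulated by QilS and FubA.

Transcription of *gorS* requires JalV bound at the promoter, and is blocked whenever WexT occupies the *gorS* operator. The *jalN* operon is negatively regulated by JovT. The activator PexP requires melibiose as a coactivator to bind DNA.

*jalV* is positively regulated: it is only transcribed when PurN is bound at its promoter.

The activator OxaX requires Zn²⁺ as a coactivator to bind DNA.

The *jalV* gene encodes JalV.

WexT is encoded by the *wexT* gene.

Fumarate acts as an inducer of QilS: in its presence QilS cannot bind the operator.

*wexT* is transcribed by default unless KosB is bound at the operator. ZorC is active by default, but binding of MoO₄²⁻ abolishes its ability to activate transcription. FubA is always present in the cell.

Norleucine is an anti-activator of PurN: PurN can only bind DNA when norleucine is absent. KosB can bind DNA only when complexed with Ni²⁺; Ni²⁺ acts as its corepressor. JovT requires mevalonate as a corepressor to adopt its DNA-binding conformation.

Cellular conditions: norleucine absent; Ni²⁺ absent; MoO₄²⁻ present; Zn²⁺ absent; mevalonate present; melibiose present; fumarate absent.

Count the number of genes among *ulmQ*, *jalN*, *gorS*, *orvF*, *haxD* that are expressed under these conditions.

1

Fumarate is absent, so QilS is active.
FubA is produced constitutively and is active.
With repressor QilS bound, *ulmQ* is not transcribed.
→ *ulmQ* is OFF.
Mevalonate is present, so JovT is active.
With repressor JovT bound, *jalN* is not transcribed.
→ *jalN* is OFF.
Ni²⁺ is absent, so KosB is inactive.
With no repressor bound, *wexT* is transcribed.
So WexT is produced and active.
Norleucine is absent, so PurN is active.
No repressor is bound and PurN is active, so *jalV* is transcribed.
So JalV is produced and active.
With repressor WexT bound, *gorS* is not transcribed.
→ *gorS* is OFF.
MoO₄²⁻ is present, so ZorC is inactive.
Zn²⁺ is absent, so OxaX is inactive.
No activator is available at the *orvF* promoter, so *orvF* is not transcribed.
→ *orvF* is OFF.
Melibiose is present, so PexP is active.
No repressor is bound and PexP is active, so *haxD* is transcribed.
→ *haxD* is ON.
1 of the 5 genes is transcribed.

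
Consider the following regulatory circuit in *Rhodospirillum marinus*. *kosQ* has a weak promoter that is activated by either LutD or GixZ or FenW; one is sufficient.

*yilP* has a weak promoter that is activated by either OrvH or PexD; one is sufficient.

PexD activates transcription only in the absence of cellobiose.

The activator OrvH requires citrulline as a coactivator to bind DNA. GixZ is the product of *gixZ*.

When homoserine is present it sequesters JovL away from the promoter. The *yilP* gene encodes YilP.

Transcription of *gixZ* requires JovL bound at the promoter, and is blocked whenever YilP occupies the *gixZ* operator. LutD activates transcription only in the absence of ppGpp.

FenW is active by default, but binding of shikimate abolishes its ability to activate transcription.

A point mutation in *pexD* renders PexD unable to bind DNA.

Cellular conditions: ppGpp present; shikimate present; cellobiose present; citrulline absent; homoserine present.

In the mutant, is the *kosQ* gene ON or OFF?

ppGpp is present, so LutD is inactive.
Citrulline is absent, so OrvH is inactive.
PexD is non-functional in this strain, so it has no effect.
No activator is available at the *yilP* promoter, so *yilP* is not transcribed.
So YilP is not produced.
Homoserine is present, so JovL is inactive.
Required activator JovL is absent, so *gixZ* is not transcribed.
So GixZ is not produced.
Shikimate is present, so FenW is inactive.
No activator is available at the *kosQ* promoter, so *kosQ* is not transcribed.

OFF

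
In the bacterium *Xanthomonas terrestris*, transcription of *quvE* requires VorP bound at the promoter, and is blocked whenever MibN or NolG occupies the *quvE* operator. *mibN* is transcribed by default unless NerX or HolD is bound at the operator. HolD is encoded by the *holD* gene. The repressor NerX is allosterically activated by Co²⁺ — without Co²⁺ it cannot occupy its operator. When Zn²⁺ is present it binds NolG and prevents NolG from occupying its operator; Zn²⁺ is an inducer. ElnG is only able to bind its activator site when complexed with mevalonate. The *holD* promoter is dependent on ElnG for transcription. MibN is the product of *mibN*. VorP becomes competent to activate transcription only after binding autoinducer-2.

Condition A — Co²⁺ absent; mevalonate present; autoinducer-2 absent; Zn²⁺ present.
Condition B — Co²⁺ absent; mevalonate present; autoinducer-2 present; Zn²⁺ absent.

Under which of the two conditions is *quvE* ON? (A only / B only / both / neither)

neither

Condition A:
Co²⁺ is absent, so NerX is inactive.
Mevalonate is present, so ElnG is active.
No repressor is bound and ElnG is active, so *holD* is transcribed.
So HolD is produced and active.
With repressor HolD bound, *mibN* is not transcribed.
So MibN is not produced.
Autoinducer-2 is absent, so VorP is inactive.
Zn²⁺ is present, so NolG is inactive.
Required activator VorP is absent, so *quvE* is not transcribed.
→ *quvE* is OFF in A.
Condition B:
Co²⁺ is absent, so NerX is inactive.
Mevalonate is present, so ElnG is active.
No repressor is bound and ElnG is active, so *holD* is transcribed.
So HolD is produced and active.
With repressor HolD bound, *mibN* is not transcribed.
So MibN is not produced.
Autoinducer-2 is present, so VorP is active.
Zn²⁺ is absent, so NolG is active.
With repressor NolG bound, *quvE* is not transcribed.
→ *quvE* is OFF in B.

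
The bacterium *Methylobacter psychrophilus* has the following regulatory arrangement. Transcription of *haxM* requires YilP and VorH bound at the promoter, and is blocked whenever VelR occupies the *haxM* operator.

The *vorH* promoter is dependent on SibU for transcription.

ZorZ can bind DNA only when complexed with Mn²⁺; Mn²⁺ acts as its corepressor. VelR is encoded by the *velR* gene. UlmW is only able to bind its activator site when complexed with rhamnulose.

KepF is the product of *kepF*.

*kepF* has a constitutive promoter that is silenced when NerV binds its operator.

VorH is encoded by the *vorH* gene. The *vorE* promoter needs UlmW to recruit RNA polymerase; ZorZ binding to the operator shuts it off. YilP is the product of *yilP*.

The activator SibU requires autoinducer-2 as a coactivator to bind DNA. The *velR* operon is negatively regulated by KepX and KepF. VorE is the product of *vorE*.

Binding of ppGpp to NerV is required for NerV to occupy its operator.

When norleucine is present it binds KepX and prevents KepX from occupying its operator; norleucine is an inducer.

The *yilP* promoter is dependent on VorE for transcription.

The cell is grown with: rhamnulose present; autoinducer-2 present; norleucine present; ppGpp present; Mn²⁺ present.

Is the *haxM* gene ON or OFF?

OFF

Norleucine is present, so KepX is inactive.
ppGpp is present, so NerV is active.
With repressor NerV bound, *kepF* is not transcribed.
So KepF is not produced.
With no repressor bound, *velR* is transcribed.
So VelR is produced and active.
Mn²⁺ is present, so ZorZ is active.
Rhamnulose is present, so UlmW is active.
With repressor ZorZ bound, *vorE* is not transcribed.
So VorE is not produced.
Required activator VorE is absent, so *yilP* is not transcribed.
So YilP is not produced.
Autoinducer-2 is present, so SibU is active.
No repressor is bound and SibU is active, so *vorH* is transcribed.
So VorH is produced and active.
With repressor VelR bound, *haxM* is not transcribed.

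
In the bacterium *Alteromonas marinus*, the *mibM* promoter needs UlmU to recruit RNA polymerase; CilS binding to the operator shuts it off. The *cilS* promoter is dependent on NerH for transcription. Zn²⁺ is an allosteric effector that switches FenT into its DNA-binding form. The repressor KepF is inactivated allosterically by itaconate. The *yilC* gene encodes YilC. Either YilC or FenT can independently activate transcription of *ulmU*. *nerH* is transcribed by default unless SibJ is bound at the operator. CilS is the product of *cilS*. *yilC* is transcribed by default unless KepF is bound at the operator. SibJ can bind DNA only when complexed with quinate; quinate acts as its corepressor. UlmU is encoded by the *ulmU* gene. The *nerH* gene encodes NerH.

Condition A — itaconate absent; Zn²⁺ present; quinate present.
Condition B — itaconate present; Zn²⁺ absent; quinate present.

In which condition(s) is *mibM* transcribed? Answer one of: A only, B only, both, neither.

Condition A:
Itaconate is absent, so KepF is active.
With repressor KepF bound, *yilC* is not transcribed.
So YilC is not produced.
Zn²⁺ is present, so FenT is active.
Activator FenT is present, so *ulmU* is transcribed.
So UlmU is produced and active.
Quinate is present, so SibJ is active.
With repressor SibJ bound, *nerH* is not transcribed.
So NerH is not produced.
Required activator NerH is absent, so *cilS* is not transcribed.
So CilS is not produced.
No repressor is bound and UlmU is active, so *mibM* is transcribed.
→ *mibM* is ON in A.
Condition B:
Itaconate is present, so KepF is inactive.
With no repressor bound, *yilC* is transcribed.
So YilC is produced and active.
Zn²⁺ is absent, so FenT is inactive.
Activator YilC is present, so *ulmU* is transcribed.
So UlmU is produced and active.
Quinate is present, so SibJ is active.
With repressor SibJ bound, *nerH* is not transcribed.
So NerH is not produced.
Required activator NerH is absent, so *cilS* is not transcribed.
So CilS is not produced.
No repressor is bound and UlmU is active, so *mibM* is transcribed.
→ *mibM* is ON in B.

both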